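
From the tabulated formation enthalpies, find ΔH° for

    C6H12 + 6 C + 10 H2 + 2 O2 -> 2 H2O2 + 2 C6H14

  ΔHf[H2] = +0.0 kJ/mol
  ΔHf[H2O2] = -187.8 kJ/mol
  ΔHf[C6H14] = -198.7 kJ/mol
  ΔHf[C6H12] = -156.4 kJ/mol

Products: 2·(-187.8) + 2·(-198.7) = -773.0
Reactants: 1·(-156.4) + 6·(+0.0) + 10·(+0.0) + 2·(+0.0) = -156.4
ΔH° = (-773.0) − (-156.4) = -616.6 kJ/mol

ΔH° = -616.6 kJ/mol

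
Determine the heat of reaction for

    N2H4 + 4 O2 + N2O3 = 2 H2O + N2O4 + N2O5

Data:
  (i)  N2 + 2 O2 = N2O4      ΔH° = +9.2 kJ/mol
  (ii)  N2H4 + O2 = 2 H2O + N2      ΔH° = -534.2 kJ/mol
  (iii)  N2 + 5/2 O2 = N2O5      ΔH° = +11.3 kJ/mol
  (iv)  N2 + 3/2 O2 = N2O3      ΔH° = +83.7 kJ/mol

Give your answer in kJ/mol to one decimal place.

(i) as written: +9.2 kJ/mol
(ii) as written: -534.2 kJ/mol
(iii) as written: +11.3 kJ/mol
(iv) reversed: -83.7 kJ/mol
Combining the equations, ΔH° = (+9.2) + (-534.2) + (+11.3) + (-83.7) = -597.4 kJ/mol

ΔH° = -597.4 kJ/mol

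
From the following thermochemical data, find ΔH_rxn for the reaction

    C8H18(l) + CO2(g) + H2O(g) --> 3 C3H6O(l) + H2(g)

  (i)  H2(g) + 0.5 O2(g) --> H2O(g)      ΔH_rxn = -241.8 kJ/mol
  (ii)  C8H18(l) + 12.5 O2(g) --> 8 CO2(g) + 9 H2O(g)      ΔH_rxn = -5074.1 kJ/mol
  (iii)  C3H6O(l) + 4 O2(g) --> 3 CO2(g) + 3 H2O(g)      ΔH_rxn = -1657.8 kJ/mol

(i) reversed (reverse to put H2(g) on the product side): +241.8 kJ/mol
(ii) as written (C8H18(l) already on the reactant side): -5074.1 kJ/mol
(iii) reversed and × 3 (C3H6O(l) must end up as a product; scale by 3 for the 3 C3H6O(l)): (-3)·(-1657.8) = +4973.4 kJ/mol
Combining the equations, ΔH_rxn = (+241.8) + (-5074.1) + (+4973.4) = 141.1 kJ/mol

ΔH_rxn = 141.1 kJ/mol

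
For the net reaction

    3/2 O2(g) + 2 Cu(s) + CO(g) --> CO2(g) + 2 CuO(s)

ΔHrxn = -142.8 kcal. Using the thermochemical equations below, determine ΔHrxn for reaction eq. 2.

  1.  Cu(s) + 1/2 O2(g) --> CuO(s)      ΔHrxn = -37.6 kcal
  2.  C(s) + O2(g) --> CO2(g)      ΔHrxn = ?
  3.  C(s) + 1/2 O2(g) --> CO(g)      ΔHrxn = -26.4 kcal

eq. 1 × 2 (×2 to match 2 CuO(s) in the target): (2)·(-37.6) = -75.2 kcal
eq. 2 as written (CO2(g) already on the product side): contributes x
eq. 3 reversed (reverse to put CO(g) on the reactant side): +26.4 kcal
-142.8 = (-75.2) + (+26.4) + x
x = (-142.8 − (-48.8)) / (1) = -94.0 kcal

ΔHrxn = -94.0 kcal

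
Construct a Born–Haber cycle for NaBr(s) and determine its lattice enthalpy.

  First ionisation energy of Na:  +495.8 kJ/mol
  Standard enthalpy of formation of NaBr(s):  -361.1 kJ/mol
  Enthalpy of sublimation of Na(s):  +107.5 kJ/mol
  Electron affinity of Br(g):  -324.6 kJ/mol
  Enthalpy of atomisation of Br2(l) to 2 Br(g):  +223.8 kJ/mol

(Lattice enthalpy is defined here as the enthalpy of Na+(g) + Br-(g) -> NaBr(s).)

ΔHf° = 1·ΔHsub + 1·(ΣIE) + 1/2·D(Br2) + 1·EA + U
-361.1 = 1·(+107.5) + 1·(+495.8) + 1/2·(+223.8) + 1·(-324.6) + U
U = -361.1 − (+390.6) = -751.7 kJ/mol

U = -751.7 kJ/mol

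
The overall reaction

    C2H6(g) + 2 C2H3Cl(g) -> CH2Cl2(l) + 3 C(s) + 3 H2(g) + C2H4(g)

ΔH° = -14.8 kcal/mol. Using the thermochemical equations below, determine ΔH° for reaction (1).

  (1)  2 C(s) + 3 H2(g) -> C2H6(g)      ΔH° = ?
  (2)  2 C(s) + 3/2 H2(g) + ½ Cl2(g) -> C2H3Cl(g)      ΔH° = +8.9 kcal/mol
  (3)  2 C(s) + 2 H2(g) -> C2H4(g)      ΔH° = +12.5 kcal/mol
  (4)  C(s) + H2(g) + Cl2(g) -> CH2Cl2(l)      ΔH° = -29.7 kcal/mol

(1) reversed (C2H6(g) must end up as a reactant): contributes −x
(2) reversed and × 2 (reverse to put C2H3Cl(g) on the reactant side; scale by 2 for the 2 C2H3Cl(g)): (-2)·(+8.9) = -17.8 kcal/mol
(3) as written (C2H4(g) already on the product side): +12.5 kcal/mol
(4) as written (CH2Cl2(l) already on the product side): -29.7 kcal/mol
-14.8 = (-17.8) + (+12.5) + (-29.7) − x
x = (-14.8 − (-35.0)) / (-1) = -20.2 kcal/mol

ΔH° = -20.2 kcal/mol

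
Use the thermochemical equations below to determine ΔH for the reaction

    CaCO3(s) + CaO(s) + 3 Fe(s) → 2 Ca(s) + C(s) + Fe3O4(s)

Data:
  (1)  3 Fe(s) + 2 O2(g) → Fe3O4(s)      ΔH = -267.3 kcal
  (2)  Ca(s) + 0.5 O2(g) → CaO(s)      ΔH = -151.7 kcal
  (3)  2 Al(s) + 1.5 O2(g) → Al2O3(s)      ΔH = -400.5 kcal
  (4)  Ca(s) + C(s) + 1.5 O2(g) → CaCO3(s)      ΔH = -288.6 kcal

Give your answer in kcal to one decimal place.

ΔH = 173.0 kcal

(1) as written: -267.3 kcal
(2) reversed: +151.7 kcal
(3): not needed.
(4) reversed: +288.6 kcal
Summing the manipulated equations, ΔH = (1)·(-267.3) + (-1)·(-151.7) + (-1)·(-288.6) = 173.0 kcal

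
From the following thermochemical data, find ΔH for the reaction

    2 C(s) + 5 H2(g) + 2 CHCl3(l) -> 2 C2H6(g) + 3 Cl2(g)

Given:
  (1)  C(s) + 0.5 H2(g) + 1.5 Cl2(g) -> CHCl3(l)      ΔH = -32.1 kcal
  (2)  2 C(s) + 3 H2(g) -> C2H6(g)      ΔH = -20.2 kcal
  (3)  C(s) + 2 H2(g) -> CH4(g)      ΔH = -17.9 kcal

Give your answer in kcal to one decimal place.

(1) reversed and × 2 (CHCl3(l) must end up as a reactant; ×2 to match 2 CHCl3(l) in the target): (-2)·(-32.1) = +64.2 kcal
(2) × 2 (×2 to match 2 C2H6(g) in the target): (2)·(-20.2) = -40.4 kcal
(3): not needed (CH4(g) appears nowhere else).
ΔH = (+64.2) + (-40.4) = 23.8 kcal

ΔH = 23.8 kcal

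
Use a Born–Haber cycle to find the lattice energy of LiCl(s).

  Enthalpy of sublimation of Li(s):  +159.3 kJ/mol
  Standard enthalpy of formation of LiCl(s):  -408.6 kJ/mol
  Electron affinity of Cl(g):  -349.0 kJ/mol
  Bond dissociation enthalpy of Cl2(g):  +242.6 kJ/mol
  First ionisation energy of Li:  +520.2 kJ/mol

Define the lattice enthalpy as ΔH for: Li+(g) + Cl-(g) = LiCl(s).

U = -860.4 kJ/mol

ΔHf° = 1·ΔHsub + 1·(ΣIE) + 1/2·D(Cl2) + 1·EA + U
-408.6 = 1·(+159.3) + 1·(+520.2) + 1/2·(+242.6) + 1·(-349.0) + U
U = -408.6 − (+451.8) = -860.4 kJ/mol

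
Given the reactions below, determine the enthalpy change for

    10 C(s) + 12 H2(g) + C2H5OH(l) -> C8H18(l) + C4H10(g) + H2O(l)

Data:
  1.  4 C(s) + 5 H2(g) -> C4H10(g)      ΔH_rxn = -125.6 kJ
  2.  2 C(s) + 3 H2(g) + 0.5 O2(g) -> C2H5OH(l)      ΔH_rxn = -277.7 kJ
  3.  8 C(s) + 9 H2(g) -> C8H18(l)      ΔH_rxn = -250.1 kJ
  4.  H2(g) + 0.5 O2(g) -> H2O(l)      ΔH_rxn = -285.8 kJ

ΔH_rxn = -383.8 kJ

eq. 1 as written (C4H10(g) already on the product side): -125.6 kJ
eq. 2 reversed (C2H5OH(l) must end up as a reactant): +277.7 kJ
eq. 3 as written (C8H18(l) already on the product side): -250.1 kJ
eq. 4 as written (H2O(l) already on the product side): -285.8 kJ
Since enthalpy is a state function, ΔH_rxn = (1)·(-125.6) + (-1)·(-277.7) + (1)·(-250.1) + (1)·(-285.8) = -383.8 kJ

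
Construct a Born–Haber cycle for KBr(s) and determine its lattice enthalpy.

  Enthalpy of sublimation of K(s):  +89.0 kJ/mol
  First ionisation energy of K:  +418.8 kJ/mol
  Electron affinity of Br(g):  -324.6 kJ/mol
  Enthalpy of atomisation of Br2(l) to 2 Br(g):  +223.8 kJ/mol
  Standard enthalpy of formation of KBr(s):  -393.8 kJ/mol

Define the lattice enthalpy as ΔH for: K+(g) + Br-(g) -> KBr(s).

ΔHf° = 1·ΔHsub + 1·(ΣIE) + 1/2·D(Br2) + 1·EA + U
-393.8 = 1·(+89.0) + 1·(+418.8) + 1/2·(+223.8) + 1·(-324.6) + U
U = -393.8 − (+295.1) = -688.9 kJ/mol

U = -688.9 kJ/mol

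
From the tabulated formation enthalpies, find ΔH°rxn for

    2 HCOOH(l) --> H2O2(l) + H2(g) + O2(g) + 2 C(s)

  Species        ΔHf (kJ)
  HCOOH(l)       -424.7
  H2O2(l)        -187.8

ΔH°rxn = 661.6 kJ

Products: 1·(-187.8) + 1·(+0.0) + 1·(+0.0) + 2·(+0.0) = -187.8
Reactants: 2·(-424.7) = -849.4
ΔH°rxn = (-187.8) − (-849.4) = 661.6 kJ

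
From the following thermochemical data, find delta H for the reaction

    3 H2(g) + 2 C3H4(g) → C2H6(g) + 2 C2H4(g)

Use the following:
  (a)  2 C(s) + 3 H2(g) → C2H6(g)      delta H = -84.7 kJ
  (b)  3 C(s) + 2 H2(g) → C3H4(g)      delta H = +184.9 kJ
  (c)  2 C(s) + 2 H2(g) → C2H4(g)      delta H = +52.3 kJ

delta H = -349.9 kJ

(a) as written: -84.7 kJ
(b) reversed and × 2: (-2)·(+184.9) = -369.8 kJ
(c) × 2: (2)·(+52.3) = +104.6 kJ
Summing the manipulated equations, delta H = (1)·(-84.7) + (-2)·(+184.9) + (2)·(+52.3) = -349.9 kJ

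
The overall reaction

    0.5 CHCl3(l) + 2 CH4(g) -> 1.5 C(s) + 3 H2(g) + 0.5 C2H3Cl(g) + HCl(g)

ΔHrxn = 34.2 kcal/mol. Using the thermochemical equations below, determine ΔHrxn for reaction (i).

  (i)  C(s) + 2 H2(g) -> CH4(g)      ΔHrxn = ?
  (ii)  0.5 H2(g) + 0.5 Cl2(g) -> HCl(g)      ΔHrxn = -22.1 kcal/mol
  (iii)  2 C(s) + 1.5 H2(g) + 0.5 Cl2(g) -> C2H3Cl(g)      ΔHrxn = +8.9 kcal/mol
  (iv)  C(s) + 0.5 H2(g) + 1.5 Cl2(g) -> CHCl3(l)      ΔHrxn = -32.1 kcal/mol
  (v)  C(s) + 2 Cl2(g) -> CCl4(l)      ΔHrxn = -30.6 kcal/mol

(i) reversed and × 2: contributes −2·x
(ii) as written: -22.1 kcal/mol
(iii) × 1/2: (1/2)·(+8.9) = +4.45 kcal/mol
(iv) reversed and × 1/2: (-1/2)·(-32.1) = +16.05 kcal/mol
(v): not needed.
+34.2 = (-22.1) + (+4.45) + (+16.05) − 2·x
x = (+34.2 − (-1.6)) / (-2) = -17.9 kcal/mol

ΔHrxn = -17.9 kcal/mol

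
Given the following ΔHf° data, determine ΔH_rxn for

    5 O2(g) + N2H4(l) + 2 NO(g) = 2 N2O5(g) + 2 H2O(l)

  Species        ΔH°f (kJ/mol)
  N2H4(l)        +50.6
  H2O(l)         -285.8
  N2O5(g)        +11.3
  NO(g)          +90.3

Products: 2·(+11.3) + 2·(-285.8) = -549.0
Reactants: 5·(+0.0) + 1·(+50.6) + 2·(+90.3) = +231.2
ΔH_rxn = (-549.0) − (+231.2) = -780.2 kJ/mol

ΔH_rxn = -780.2 kJ/mol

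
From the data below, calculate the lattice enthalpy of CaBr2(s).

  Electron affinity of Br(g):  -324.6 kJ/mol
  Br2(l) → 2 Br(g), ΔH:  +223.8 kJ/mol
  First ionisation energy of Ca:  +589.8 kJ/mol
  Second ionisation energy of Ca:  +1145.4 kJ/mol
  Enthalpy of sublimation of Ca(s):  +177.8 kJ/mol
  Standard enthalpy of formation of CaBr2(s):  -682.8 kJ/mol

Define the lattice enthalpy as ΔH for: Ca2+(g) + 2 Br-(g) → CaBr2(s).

U = -2170.4 kJ/mol

ΔHf° = 1·ΔHsub + 1·(ΣIE) + 1·D(Br2) + 2·EA + U
-682.8 = 1·(+177.8) + 1·(+1735.2) + 1·(+223.8) + 2·(-324.6) + U
U = -682.8 − (+1487.6) = -2170.4 kJ/mol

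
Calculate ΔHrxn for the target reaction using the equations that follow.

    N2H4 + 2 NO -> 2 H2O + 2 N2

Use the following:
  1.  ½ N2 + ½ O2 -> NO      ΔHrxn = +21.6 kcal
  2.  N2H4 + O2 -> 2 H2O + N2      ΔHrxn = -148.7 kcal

eq. 1 reversed and × 2 (reverse to put NO on the reactant side; ×2 to match 2 NO in the target): (-2)·(+21.6) = -43.2 kcal
eq. 2 as written (N2H4 already on the reactant side): -148.7 kcal
Combining the equations, ΔHrxn = (-43.2) + (-148.7) = -191.9 kcal

ΔHrxn = -191.9 kcal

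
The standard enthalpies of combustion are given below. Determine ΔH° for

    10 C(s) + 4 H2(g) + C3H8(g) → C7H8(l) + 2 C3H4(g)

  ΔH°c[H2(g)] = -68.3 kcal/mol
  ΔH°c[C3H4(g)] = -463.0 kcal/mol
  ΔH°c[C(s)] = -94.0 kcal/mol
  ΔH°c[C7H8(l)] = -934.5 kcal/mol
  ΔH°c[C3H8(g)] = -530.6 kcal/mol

ΔH° = 116.7 kcal/mol

With combustion enthalpies, reactants minus products:
= [10·(-94.0) + 4·(-68.3) + 1·(-530.6)] − [1·(-934.5) + 2·(-463.0)]
= 116.7 kcal/mol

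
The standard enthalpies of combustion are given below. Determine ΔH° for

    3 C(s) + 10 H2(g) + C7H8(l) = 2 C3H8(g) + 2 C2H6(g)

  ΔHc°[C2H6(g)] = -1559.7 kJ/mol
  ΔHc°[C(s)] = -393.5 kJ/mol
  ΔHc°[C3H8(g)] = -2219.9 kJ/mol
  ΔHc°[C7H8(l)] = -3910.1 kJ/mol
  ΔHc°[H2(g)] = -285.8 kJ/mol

ΔH° = -389.4 kJ/mol

With combustion enthalpies, reactants minus products:
= [3·(-393.5) + 10·(-285.8) + 1·(-3910.1)] − [2·(-2219.9) + 2·(-1559.7)]
= -389.4 kJ/mol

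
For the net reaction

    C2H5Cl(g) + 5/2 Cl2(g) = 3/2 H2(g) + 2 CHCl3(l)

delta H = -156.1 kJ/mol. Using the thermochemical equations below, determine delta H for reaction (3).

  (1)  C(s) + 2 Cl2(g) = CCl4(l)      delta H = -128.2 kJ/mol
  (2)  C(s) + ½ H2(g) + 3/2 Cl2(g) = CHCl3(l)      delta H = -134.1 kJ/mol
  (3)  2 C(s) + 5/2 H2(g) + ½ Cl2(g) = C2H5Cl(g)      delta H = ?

(1): not needed.
(2) × 2: (2)·(-134.1) = -268.2 kJ/mol
(3) reversed: contributes −x
-156.1 = (-268.2) − x
x = (-156.1 − (-268.2)) / (-1) = -112.1 kJ/mol

delta H = -112.1 kJ/mol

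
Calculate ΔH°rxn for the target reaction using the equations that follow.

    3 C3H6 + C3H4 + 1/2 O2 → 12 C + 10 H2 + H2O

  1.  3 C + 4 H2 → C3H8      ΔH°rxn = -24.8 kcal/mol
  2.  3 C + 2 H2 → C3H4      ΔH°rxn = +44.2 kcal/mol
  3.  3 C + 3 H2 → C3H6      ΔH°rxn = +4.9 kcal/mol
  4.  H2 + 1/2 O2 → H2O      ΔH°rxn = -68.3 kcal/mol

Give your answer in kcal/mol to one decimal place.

eq. 1: not needed.
eq. 2 reversed: -44.2 kcal/mol
eq. 3 reversed and × 3: (-3)·(+4.9) = -14.7 kcal/mol
eq. 4 as written: -68.3 kcal/mol
Since enthalpy is a state function, ΔH°rxn = (-1)·(+44.2) + (-3)·(+4.9) + (1)·(-68.3) = -127.2 kcal/mol

ΔH°rxn = -127.2 kcal/mol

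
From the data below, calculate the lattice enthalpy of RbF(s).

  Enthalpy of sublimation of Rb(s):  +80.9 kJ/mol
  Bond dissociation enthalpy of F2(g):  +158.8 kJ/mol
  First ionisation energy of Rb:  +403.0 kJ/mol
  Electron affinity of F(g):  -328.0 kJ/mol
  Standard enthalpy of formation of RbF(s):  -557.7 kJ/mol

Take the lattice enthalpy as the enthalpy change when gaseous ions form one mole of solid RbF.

ΔHf° = 1·ΔHsub + 1·(ΣIE) + 1/2·D(F2) + 1·EA + U
-557.7 = 1·(+80.9) + 1·(+403.0) + 1/2·(+158.8) + 1·(-328.0) + U
U = -557.7 − (+235.3) = -793.0 kJ/mol

U = -793.0 kJ/mol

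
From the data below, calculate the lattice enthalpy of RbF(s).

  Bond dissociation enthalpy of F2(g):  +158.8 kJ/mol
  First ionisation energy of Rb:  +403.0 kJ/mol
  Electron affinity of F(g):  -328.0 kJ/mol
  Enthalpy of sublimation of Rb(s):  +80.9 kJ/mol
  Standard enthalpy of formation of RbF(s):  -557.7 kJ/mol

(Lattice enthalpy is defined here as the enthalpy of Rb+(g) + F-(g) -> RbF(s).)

U = -793.0 kJ/mol

ΔHf° = 1·ΔHsub + 1·(ΣIE) + 1/2·D(F2) + 1·EA + U
-557.7 = 1·(+80.9) + 1·(+403.0) + 1/2·(+158.8) + 1·(-328.0) + U
U = -557.7 − (+235.3) = -793.0 kJ/mol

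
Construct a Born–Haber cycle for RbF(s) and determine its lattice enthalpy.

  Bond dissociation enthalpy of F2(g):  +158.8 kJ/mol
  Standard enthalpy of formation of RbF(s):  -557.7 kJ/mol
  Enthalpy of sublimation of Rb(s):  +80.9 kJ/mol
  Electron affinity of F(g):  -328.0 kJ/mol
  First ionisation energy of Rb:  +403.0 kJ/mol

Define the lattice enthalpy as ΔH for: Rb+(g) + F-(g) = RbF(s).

ΔHf° = 1·ΔHsub + 1·(ΣIE) + 1/2·D(F2) + 1·EA + U
-557.7 = 1·(+80.9) + 1·(+403.0) + 1/2·(+158.8) + 1·(-328.0) + U
U = -557.7 − (+235.3) = -793.0 kJ/mol

U = -793.0 kJ/mol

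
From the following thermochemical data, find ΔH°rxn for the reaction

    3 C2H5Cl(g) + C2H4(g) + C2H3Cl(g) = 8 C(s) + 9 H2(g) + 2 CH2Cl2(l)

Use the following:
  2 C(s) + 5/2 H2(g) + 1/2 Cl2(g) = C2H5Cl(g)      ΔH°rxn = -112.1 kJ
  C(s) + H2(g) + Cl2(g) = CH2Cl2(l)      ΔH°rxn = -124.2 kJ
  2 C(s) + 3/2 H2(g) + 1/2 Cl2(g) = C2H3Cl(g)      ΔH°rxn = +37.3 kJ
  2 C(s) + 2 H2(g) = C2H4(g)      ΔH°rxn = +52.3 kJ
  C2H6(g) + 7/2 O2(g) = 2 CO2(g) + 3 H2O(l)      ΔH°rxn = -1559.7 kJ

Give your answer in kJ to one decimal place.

ΔH°rxn = -1.7 kJ

equation 1 reversed and × 3: (-3)·(-112.1) = +336.3 kJ
equation 2 × 2: (2)·(-124.2) = -248.4 kJ
equation 3 reversed: -37.3 kJ
equation 4 reversed: -52.3 kJ
equation 5: not needed.
Summing the manipulated equations, ΔH°rxn = (+336.3) + (-248.4) + (-37.3) + (-52.3) = -1.7 kJ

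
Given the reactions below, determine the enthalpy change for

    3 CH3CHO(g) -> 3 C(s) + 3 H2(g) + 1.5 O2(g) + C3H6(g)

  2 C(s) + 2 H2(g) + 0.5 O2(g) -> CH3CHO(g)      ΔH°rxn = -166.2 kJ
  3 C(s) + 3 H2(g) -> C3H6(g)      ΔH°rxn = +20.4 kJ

equation 1 reversed and × 3: (-3)·(-166.2) = +498.6 kJ
equation 2 as written: +20.4 kJ
Combining the equations, ΔH°rxn = (-3)·(-166.2) + (1)·(+20.4) = 519.0 kJ

ΔH°rxn = 519.0 kJ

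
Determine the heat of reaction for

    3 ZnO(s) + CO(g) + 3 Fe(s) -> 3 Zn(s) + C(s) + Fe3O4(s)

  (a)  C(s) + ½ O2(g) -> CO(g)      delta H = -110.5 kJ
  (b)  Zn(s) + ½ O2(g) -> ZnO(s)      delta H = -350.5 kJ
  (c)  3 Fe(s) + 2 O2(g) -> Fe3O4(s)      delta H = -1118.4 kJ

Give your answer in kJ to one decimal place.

(a) reversed (CO(g) must end up as a reactant): +110.5 kJ
(b) reversed and × 3 (ZnO(s) must end up as a reactant; ×3 to match 3 ZnO(s) in the target): (-3)·(-350.5) = +1051.5 kJ
(c) as written (Fe3O4(s) already on the product side): -1118.4 kJ
delta H = (+110.5) + (+1051.5) + (-1118.4) = 43.6 kJ

delta H = 43.6 kJ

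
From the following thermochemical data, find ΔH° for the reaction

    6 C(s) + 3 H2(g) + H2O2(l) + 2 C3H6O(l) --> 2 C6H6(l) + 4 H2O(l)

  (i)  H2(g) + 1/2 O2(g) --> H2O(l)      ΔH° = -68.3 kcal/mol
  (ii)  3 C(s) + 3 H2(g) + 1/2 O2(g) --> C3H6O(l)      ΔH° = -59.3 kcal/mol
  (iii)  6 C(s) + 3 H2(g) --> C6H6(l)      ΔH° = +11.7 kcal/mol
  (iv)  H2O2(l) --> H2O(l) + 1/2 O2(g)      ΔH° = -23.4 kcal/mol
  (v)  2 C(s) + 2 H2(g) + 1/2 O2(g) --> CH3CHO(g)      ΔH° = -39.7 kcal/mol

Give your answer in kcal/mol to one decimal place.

(i) × 3: (3)·(-68.3) = -204.9 kcal/mol
(ii) reversed and × 2 (reverse to put C3H6O(l) on the reactant side; scale by 2 for the 2 C3H6O(l)): (-2)·(-59.3) = +118.6 kcal/mol
(iii) × 2 (scale by 2 for the 2 C6H6(l)): (2)·(+11.7) = +23.4 kcal/mol
(iv) as written (H2O2(l) already on the reactant side): -23.4 kcal/mol
(v): not needed (CH3CHO(g) appears nowhere else).
ΔH° = (-204.9) + (+118.6) + (+23.4) + (-23.4) = -86.3 kcal/mol

ΔH° = -86.3 kcal/mol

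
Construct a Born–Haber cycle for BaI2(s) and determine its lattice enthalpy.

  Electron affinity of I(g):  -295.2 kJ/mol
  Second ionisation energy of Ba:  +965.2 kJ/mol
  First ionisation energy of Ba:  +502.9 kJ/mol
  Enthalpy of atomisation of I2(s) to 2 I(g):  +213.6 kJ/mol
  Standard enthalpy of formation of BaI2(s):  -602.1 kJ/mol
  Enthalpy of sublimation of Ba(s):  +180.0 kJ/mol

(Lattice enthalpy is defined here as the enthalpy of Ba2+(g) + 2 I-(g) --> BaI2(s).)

ΔHf° = 1·ΔHsub + 1·(ΣIE) + 1·D(I2) + 2·EA + U
-602.1 = 1·(+180.0) + 1·(+1468.1) + 1·(+213.6) + 2·(-295.2) + U
U = -602.1 − (+1271.3) = -1873.4 kJ/mol

U = -1873.4 kJ/mol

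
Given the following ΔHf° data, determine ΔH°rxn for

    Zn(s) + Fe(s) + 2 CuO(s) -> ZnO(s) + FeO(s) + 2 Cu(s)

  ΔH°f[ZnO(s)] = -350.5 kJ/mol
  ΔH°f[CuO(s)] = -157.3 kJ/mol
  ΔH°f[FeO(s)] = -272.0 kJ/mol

ΔH°rxn = -307.9 kJ/mol

Products: 1·(-350.5) + 1·(-272.0) + 2·(+0.0) = -622.5
Reactants: 1·(+0.0) + 1·(+0.0) + 2·(-157.3) = -314.6
ΔH°rxn = (-622.5) − (-314.6) = -307.9 kJ/mol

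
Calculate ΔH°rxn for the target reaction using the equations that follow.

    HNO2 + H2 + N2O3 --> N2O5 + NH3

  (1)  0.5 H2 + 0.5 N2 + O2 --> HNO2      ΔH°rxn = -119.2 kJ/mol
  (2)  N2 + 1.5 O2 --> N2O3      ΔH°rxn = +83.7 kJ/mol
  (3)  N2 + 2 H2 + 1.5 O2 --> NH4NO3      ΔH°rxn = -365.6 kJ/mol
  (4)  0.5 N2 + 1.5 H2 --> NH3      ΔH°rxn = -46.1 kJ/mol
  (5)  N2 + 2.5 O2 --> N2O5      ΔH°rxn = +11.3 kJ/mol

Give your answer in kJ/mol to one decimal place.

ΔH°rxn = 0.7 kJ/mol

(1) reversed: +119.2 kJ/mol
(2) reversed: -83.7 kJ/mol
(3): not needed.
(4) as written: -46.1 kJ/mol
(5) as written: +11.3 kJ/mol
ΔH°rxn = (+119.2) + (-83.7) + (-46.1) + (+11.3) = 0.7 kJ/mol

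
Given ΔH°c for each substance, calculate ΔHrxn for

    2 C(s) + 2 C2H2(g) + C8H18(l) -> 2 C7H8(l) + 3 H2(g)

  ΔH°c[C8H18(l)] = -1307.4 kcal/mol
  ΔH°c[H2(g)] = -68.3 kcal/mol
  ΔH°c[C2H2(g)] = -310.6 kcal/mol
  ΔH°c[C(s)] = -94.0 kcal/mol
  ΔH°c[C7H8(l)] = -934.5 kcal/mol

ΔHrxn = -42.7 kcal/mol

With combustion enthalpies, reactants minus products:
= [2·(-94.0) + 2·(-310.6) + 1·(-1307.4)] − [2·(-934.5) + 3·(-68.3)]
= -42.7 kcal/mol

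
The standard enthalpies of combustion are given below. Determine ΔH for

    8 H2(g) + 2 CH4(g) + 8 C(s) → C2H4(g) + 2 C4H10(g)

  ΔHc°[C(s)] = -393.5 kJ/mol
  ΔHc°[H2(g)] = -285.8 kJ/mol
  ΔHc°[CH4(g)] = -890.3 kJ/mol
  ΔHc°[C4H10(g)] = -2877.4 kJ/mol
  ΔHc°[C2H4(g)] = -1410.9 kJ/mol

Using ΔH = Σ nΔHc°(reactants) − Σ nΔHc°(products):
= [8·(-285.8) + 2·(-890.3) + 8·(-393.5)] − [1·(-1410.9) + 2·(-2877.4)]
= -49.3 kJ/mol

ΔH = -49.3 kJ/mol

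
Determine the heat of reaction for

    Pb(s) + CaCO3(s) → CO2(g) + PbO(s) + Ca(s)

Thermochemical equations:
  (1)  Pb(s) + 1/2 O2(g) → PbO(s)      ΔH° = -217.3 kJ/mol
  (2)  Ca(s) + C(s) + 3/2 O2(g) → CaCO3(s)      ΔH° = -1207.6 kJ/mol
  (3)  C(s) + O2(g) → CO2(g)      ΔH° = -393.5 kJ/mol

ΔH° = 596.8 kJ/mol

(1) as written (PbO(s) already on the product side): -217.3 kJ/mol
(2) reversed (CaCO3(s) must end up as a reactant): +1207.6 kJ/mol
(3) as written (CO2(g) already on the product side): -393.5 kJ/mol
ΔH° = (-217.3) + (+1207.6) + (-393.5) = 596.8 kJ/mol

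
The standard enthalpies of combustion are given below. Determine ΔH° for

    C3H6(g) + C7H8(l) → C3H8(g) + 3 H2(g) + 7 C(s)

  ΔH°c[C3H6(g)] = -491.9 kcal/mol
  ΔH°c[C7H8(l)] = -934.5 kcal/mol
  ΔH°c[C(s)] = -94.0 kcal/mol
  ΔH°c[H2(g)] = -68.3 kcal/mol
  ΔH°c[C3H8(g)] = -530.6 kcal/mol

Using ΔH = Σ nΔHc°(reactants) − Σ nΔHc°(products):
= [1·(-491.9) + 1·(-934.5)] − [1·(-530.6) + 3·(-68.3) + 7·(-94.0)]
= -32.9 kcal/mol

ΔH° = -32.9 kcal/mol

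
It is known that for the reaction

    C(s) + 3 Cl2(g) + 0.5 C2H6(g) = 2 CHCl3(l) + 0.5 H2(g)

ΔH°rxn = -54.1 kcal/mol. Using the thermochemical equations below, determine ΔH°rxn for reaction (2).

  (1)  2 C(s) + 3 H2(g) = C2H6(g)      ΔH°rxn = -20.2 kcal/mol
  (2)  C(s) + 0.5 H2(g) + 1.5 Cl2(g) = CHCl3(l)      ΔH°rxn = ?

ΔH°rxn = -32.1 kcal/mol

(1) reversed and × 1/2: (-1/2)·(-20.2) = +10.1 kcal/mol
(2) × 2: contributes 2·x
-54.1 = (+10.1) + 2·x
x = (-54.1 − (+10.1)) / (2) = -32.1 kcal/mol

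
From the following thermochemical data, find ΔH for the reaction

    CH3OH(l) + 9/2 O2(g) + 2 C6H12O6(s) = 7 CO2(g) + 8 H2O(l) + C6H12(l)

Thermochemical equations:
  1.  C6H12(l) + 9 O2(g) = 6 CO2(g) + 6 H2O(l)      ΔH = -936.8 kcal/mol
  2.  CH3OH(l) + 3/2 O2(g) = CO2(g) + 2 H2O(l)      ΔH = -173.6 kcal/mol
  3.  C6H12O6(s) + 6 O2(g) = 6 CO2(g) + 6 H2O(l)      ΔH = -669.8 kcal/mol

ΔH = -576.4 kcal/mol

eq. 1 reversed: +936.8 kcal/mol
eq. 2 as written: -173.6 kcal/mol
eq. 3 × 2: (2)·(-669.8) = -1339.6 kcal/mol
ΔH = (+936.8) + (-173.6) + (-1339.6) = -576.4 kcal/mol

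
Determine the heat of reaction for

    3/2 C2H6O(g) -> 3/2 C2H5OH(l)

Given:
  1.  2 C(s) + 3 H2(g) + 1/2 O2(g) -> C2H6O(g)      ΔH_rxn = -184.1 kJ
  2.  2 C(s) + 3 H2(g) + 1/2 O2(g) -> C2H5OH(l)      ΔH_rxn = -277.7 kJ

eq. 1 reversed and × 3/2: (-3/2)·(-184.1) = +276.15 kJ
eq. 2 × 3/2: (3/2)·(-277.7) = -416.55 kJ
ΔH_rxn = (-3/2)·(-184.1) + (3/2)·(-277.7) = -140.4 kJ

ΔH_rxn = -140.4 kJ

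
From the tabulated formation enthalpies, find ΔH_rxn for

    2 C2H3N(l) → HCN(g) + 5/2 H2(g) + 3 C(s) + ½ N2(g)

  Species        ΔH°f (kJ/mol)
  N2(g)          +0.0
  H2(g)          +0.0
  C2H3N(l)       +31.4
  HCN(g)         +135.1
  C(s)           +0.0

Products: 1·(+135.1) + 5/2·(+0.0) + 3·(+0.0) + 1/2·(+0.0) = +135.1
Reactants: 2·(+31.4) = +62.8
ΔH_rxn = (+135.1) − (+62.8) = 72.3 kJ/mol

ΔH_rxn = 72.3 kJ/mol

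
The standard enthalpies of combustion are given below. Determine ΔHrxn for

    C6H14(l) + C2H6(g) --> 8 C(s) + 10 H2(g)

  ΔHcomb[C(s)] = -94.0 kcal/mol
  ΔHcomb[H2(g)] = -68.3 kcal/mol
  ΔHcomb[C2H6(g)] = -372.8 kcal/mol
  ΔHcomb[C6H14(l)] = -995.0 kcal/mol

ΔHrxn = 67.2 kcal/mol

Using ΔH = Σ nΔHc°(reactants) − Σ nΔHc°(products):
= [1·(-995.0) + 1·(-372.8)] − [8·(-94.0) + 10·(-68.3)]
= 67.2 kcal/mol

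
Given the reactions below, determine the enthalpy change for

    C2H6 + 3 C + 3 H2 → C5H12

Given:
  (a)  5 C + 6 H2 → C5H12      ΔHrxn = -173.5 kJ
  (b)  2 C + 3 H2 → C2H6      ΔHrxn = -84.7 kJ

(a) as written (C5H12 already on the product side): -173.5 kJ
(b) reversed (C2H6 must end up as a reactant): +84.7 kJ
ΔHrxn = (1)·(-173.5) + (-1)·(-84.7) = -88.8 kJ

ΔHrxn = -88.8 kJ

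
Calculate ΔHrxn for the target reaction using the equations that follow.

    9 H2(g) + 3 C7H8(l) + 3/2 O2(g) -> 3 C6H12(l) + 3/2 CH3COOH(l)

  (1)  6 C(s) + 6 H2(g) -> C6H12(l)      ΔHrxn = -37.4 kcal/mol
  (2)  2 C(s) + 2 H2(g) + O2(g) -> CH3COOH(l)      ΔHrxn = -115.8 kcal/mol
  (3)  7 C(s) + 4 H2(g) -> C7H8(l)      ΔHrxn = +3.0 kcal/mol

(1) × 3 (scale by 3 for the 3 C6H12(l)): (3)·(-37.4) = -112.2 kcal/mol
(2) × 3/2 (scale by 3/2 for the 3/2 CH3COOH(l)): (3/2)·(-115.8) = -173.7 kcal/mol
(3) reversed and × 3 (reverse to put C7H8(l) on the reactant side; ×3 to match 3 C7H8(l) in the target): (-3)·(+3.0) = -9.0 kcal/mol
ΔHrxn = (-112.2) + (-173.7) + (-9.0) = -294.9 kcal/mol

ΔHrxn = -294.9 kcal/mol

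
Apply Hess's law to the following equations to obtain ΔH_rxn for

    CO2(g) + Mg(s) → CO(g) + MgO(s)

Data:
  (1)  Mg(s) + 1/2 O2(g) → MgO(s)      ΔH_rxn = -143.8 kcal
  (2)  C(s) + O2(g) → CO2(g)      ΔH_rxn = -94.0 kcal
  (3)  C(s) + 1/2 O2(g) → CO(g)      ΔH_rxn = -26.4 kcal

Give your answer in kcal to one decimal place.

(1) as written: -143.8 kcal
(2) reversed: +94.0 kcal
(3) as written: -26.4 kcal
By Hess's law, ΔH_rxn = (1)·(-143.8) + (-1)·(-94.0) + (1)·(-26.4) = -76.2 kcal

ΔH_rxn = -76.2 kcal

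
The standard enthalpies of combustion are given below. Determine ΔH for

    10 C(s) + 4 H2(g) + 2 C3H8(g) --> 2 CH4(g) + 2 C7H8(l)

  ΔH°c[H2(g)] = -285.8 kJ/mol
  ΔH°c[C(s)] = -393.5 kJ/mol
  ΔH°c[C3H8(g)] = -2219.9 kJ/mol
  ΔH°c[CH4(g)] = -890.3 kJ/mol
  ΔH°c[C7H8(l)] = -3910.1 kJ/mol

Using ΔH = Σ nΔHc°(reactants) − Σ nΔHc°(products):
= [10·(-393.5) + 4·(-285.8) + 2·(-2219.9)] − [2·(-890.3) + 2·(-3910.1)]
= 82.8 kJ/mol

ΔH = 82.8 kJ/mol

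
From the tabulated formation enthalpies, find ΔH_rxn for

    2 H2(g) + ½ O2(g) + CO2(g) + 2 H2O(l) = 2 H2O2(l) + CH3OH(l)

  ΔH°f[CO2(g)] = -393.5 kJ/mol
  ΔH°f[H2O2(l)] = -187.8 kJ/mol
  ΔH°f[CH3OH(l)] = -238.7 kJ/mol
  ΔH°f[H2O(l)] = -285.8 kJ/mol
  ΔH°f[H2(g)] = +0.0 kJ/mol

ΔH_rxn = 350.8 kJ/mol

Products: 2·(-187.8) + 1·(-238.7) = -614.3
Reactants: 2·(+0.0) + 1/2·(+0.0) + 1·(-393.5) + 2·(-285.8) = -965.1
ΔH_rxn = (-614.3) − (-965.1) = 350.8 kJ/mol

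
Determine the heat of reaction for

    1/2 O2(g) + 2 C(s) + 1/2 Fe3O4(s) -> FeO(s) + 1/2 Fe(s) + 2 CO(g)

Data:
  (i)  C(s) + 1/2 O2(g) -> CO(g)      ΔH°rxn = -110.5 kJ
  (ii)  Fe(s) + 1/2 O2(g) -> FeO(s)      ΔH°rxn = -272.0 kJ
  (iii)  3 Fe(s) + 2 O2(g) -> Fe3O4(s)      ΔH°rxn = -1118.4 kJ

ΔH°rxn = 66.2 kJ

(i) × 2: (2)·(-110.5) = -221.0 kJ
(ii) as written: -272.0 kJ
(iii) reversed and × 1/2: (-1/2)·(-1118.4) = +559.2 kJ
ΔH°rxn = (2)·(-110.5) + (1)·(-272.0) + (-1/2)·(-1118.4) = 66.2 kJ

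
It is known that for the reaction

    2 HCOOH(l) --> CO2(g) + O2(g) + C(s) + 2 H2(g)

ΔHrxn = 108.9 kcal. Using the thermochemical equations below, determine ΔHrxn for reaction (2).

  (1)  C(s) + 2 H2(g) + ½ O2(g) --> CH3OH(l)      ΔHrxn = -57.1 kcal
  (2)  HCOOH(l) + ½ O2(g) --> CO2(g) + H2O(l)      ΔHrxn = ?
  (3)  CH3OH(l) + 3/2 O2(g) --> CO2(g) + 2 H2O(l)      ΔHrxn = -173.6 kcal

ΔHrxn = -60.9 kcal

(1) reversed (reverse to put C(s) on the product side): +57.1 kcal
(2) × 2 (×2 to match 2 HCOOH(l) in the target): contributes 2·x
(3) reversed: +173.6 kcal
+108.9 = (+57.1) + (+173.6) + 2·x
x = (+108.9 − (+230.7)) / (2) = -60.9 kcal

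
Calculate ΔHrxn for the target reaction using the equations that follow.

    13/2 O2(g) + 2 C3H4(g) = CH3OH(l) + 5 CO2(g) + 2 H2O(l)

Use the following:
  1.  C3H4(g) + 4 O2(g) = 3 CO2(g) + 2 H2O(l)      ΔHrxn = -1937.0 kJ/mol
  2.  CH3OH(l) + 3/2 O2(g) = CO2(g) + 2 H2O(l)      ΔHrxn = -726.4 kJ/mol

eq. 1 × 2 (scale by 2 for the 2 C3H4(g)): (2)·(-1937.0) = -3874.0 kJ/mol
eq. 2 reversed (reverse to put CH3OH(l) on the product side): +726.4 kJ/mol
Since enthalpy is a state function, ΔHrxn = (-3874.0) + (+726.4) = -3147.6 kJ/mol

ΔHrxn = -3147.6 kJ/mol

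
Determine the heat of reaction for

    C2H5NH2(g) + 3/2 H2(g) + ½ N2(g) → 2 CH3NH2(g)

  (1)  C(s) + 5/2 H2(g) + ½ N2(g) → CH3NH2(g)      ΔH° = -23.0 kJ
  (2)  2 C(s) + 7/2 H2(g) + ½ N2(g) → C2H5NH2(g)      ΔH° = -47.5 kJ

ΔH° = 1.5 kJ

(1) × 2: (2)·(-23.0) = -46.0 kJ
(2) reversed: +47.5 kJ
ΔH° = (-46.0) + (+47.5) = 1.5 kJ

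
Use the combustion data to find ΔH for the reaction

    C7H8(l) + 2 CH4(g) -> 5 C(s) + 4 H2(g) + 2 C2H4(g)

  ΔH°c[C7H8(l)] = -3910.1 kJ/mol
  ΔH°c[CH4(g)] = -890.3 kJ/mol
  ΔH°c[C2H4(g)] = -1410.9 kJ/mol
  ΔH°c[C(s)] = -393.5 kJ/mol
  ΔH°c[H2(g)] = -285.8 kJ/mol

ΔH = 241.8 kJ/mol

With combustion enthalpies, reactants minus products:
= [1·(-3910.1) + 2·(-890.3)] − [5·(-393.5) + 4·(-285.8) + 2·(-1410.9)]
= 241.8 kJ/mol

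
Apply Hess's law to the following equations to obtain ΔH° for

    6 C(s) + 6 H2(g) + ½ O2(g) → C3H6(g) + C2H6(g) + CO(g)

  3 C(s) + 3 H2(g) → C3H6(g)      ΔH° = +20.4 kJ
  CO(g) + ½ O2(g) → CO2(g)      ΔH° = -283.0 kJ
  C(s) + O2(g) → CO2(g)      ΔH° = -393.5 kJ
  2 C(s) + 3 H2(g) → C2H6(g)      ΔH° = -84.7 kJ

equation 1 as written (C3H6(g) already on the product side): +20.4 kJ
equation 2 reversed (reverse to put CO(g) on the product side): +283.0 kJ
equation 3 as written: -393.5 kJ
equation 4 as written (C2H6(g) already on the product side): -84.7 kJ
Since enthalpy is a state function, ΔH° = (+20.4) + (+283.0) + (-393.5) + (-84.7) = -174.8 kJ

ΔH° = -174.8 kJ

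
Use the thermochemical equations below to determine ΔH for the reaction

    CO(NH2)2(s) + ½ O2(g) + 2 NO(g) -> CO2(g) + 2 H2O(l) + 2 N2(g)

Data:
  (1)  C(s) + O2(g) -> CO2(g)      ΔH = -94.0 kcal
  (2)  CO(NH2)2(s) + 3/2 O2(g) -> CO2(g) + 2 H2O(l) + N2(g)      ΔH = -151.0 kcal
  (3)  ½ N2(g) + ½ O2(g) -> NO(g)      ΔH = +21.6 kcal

ΔH = -194.2 kcal

(1): not needed.
(2) as written: -151.0 kcal
(3) reversed and × 2: (-2)·(+21.6) = -43.2 kcal
ΔH = (1)·(-151.0) + (-2)·(+21.6) = -194.2 kcal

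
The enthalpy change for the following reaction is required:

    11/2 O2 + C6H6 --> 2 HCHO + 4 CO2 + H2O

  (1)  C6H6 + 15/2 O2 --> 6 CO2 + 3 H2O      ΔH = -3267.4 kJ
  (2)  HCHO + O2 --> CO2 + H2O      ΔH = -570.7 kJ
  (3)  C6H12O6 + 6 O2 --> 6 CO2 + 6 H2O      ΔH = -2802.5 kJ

(1) as written (C6H6 already on the reactant side): -3267.4 kJ
(2) reversed and × 2 (reverse to put HCHO on the product side; scale by 2 for the 2 HCHO): (-2)·(-570.7) = +1141.4 kJ
(3): not needed (C6H12O6 appears nowhere else).
By Hess's law, ΔH = (-3267.4) + (+1141.4) = -2126.0 kJ

ΔH = -2126.0 kJ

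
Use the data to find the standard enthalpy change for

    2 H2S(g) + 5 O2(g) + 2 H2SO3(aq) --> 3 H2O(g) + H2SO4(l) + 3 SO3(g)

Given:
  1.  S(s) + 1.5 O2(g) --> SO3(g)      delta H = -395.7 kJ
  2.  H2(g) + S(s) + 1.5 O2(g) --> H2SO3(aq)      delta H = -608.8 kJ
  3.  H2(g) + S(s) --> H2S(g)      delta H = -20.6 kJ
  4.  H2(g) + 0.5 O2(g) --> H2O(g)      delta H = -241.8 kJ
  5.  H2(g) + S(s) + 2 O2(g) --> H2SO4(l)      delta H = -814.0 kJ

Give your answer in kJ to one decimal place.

delta H = -1467.7 kJ

eq. 1 × 3 (×3 to match 3 SO3(g) in the target): (3)·(-395.7) = -1187.1 kJ
eq. 2 reversed and × 2 (reverse to put H2SO3(aq) on the reactant side; ×2 to match 2 H2SO3(aq) in the target): (-2)·(-608.8) = +1217.6 kJ
eq. 3 reversed and × 2 (reverse to put H2S(g) on the reactant side; ×2 to match 2 H2S(g) in the target): (-2)·(-20.6) = +41.2 kJ
eq. 4 × 3 (scale by 3 for the 3 H2O(g)): (3)·(-241.8) = -725.4 kJ
eq. 5 as written (H2SO4(l) already on the product side): -814.0 kJ
delta H = (3)·(-395.7) + (-2)·(-608.8) + (-2)·(-20.6) + (3)·(-241.8) + (1)·(-814.0) = -1467.7 kJ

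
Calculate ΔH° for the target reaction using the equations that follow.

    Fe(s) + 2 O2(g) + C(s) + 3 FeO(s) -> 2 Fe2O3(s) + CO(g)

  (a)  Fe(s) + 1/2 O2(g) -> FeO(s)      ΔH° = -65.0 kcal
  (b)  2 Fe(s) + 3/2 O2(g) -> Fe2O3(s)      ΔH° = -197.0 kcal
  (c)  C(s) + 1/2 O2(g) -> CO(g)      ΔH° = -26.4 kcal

(a) reversed and × 3 (reverse to put FeO(s) on the reactant side; ×3 to match 3 FeO(s) in the target): (-3)·(-65.0) = +195.0 kcal
(b) × 2 (scale by 2 for the 2 Fe2O3(s)): (2)·(-197.0) = -394.0 kcal
(c) as written (CO(g) already on the product side): -26.4 kcal
Combining the equations, ΔH° = (+195.0) + (-394.0) + (-26.4) = -225.4 kcal

ΔH° = -225.4 kcal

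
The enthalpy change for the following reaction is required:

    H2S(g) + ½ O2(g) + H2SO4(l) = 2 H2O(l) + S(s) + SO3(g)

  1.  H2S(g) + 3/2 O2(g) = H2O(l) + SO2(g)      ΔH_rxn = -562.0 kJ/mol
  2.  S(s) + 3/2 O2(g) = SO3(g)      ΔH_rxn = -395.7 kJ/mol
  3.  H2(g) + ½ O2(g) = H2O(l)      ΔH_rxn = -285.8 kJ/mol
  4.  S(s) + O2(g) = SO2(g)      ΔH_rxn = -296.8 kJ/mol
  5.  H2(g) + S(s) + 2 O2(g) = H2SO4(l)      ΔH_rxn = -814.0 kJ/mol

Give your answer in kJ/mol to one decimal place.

eq. 1 as written (H2S(g) already on the reactant side): -562.0 kJ/mol
eq. 2 as written (SO3(g) already on the product side): -395.7 kJ/mol
eq. 3 as written: -285.8 kJ/mol
eq. 4 reversed: +296.8 kJ/mol
eq. 5 reversed (reverse to put H2SO4(l) on the reactant side): +814.0 kJ/mol
ΔH_rxn = (1)·(-562.0) + (1)·(-395.7) + (1)·(-285.8) + (-1)·(-296.8) + (-1)·(-814.0) = -132.7 kJ/mol

ΔH_rxn = -132.7 kJ/mol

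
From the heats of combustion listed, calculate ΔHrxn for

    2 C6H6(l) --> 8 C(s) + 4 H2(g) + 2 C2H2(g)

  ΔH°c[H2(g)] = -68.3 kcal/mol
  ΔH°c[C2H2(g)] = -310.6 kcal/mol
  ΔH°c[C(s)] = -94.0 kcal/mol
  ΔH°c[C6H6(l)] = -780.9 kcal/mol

ΔHrxn = 84.6 kcal/mol

With combustion enthalpies, reactants minus products:
= [2·(-780.9)] − [8·(-94.0) + 4·(-68.3) + 2·(-310.6)]
= 84.6 kcal/mol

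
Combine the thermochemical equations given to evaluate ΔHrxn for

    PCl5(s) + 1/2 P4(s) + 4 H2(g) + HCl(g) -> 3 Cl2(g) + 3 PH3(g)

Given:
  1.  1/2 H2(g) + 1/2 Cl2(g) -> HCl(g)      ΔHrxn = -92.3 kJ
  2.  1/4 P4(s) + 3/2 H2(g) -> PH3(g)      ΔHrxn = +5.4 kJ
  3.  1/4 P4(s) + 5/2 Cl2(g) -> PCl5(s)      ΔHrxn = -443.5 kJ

eq. 1 reversed (HCl(g) must end up as a reactant): +92.3 kJ
eq. 2 × 3 (scale by 3 for the 3 PH3(g)): (3)·(+5.4) = +16.2 kJ
eq. 3 reversed (PCl5(s) must end up as a reactant): +443.5 kJ
ΔHrxn = (-1)·(-92.3) + (3)·(+5.4) + (-1)·(-443.5) = 552.0 kJ

ΔHrxn = 552.0 kJ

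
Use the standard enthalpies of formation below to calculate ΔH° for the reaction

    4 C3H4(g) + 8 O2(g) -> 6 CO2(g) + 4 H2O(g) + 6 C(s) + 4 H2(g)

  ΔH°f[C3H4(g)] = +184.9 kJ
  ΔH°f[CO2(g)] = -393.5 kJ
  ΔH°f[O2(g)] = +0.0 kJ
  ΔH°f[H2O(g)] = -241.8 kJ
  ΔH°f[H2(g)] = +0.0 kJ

Products: 6·(-393.5) + 4·(-241.8) + 6·(+0.0) + 4·(+0.0) = -3328.2
Reactants: 4·(+184.9) + 8·(+0.0) = +739.6
ΔH° = (-3328.2) − (+739.6) = -4067.8 kJ

ΔH° = -4067.8 kJ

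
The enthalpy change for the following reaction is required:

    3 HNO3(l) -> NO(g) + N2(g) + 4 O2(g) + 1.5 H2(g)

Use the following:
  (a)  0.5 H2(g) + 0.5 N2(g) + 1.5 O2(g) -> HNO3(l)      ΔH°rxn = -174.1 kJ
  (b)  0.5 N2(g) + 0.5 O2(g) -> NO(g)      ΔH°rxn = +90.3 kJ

(a) reversed and × 3: (-3)·(-174.1) = +522.3 kJ
(b) as written: +90.3 kJ
ΔH°rxn = (+522.3) + (+90.3) = 612.6 kJ

ΔH°rxn = 612.6 kJ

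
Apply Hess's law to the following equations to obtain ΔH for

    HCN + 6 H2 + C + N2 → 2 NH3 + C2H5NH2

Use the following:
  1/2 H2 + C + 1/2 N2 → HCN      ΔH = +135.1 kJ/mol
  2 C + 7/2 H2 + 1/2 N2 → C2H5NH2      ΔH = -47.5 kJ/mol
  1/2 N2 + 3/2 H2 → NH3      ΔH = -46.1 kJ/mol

ΔH = -274.8 kJ/mol

equation 1 reversed: -135.1 kJ/mol
equation 2 as written: -47.5 kJ/mol
equation 3 × 2: (2)·(-46.1) = -92.2 kJ/mol
By Hess's law, ΔH = (-135.1) + (-47.5) + (-92.2) = -274.8 kJ/mol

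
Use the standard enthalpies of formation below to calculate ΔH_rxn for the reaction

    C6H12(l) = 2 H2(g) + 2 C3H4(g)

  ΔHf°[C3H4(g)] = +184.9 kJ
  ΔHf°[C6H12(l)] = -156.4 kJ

ΔH°rxn = Σ nΔHf°(products) − Σ nΔHf°(reactants).
Products: 2·(+0.0) + 2·(+184.9) = +369.8
Reactants: 1·(-156.4) = -156.4
ΔH_rxn = (+369.8) − (-156.4) = 526.2 kJ

ΔH_rxn = 526.2 kJ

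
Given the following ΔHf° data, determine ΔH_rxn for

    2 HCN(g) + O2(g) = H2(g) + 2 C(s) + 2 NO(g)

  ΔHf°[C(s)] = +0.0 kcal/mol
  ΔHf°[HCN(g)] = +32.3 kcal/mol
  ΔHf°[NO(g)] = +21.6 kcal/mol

ΔH°rxn = Σ nΔHf°(products) − Σ nΔHf°(reactants).
Products: 1·(+0.0) + 2·(+0.0) + 2·(+21.6) = +43.2
Reactants: 2·(+32.3) + 1·(+0.0) = +64.6
ΔH_rxn = (+43.2) − (+64.6) = -21.4 kcal/mol

ΔH_rxn = -21.4 kcal/mol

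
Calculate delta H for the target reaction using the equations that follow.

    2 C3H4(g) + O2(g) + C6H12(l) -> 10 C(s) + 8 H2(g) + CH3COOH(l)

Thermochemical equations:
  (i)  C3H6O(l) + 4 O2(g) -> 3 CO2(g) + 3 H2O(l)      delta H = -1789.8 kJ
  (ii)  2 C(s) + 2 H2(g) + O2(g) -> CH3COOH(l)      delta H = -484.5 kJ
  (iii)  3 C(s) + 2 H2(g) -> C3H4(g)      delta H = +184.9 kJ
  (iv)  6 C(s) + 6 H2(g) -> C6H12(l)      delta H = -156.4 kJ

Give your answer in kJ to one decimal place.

delta H = -697.9 kJ

(i): not needed (CO2(g) appears nowhere else).
(ii) as written (CH3COOH(l) already on the product side): -484.5 kJ
(iii) reversed and × 2 (C3H4(g) must end up as a reactant; scale by 2 for the 2 C3H4(g)): (-2)·(+184.9) = -369.8 kJ
(iv) reversed (reverse to put C6H12(l) on the reactant side): +156.4 kJ
Since enthalpy is a state function, delta H = (1)·(-484.5) + (-2)·(+184.9) + (-1)·(-156.4) = -697.9 kJ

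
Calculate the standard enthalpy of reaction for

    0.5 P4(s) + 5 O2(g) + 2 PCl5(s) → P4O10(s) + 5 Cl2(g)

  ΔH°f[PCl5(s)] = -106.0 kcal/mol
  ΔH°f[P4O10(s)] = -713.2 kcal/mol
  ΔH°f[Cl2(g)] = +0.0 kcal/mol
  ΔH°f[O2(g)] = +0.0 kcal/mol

Products: 1·(-713.2) + 5·(+0.0) = -713.2
Reactants: 1/2·(+0.0) + 5·(+0.0) + 2·(-106.0) = -212.0
ΔHrxn = (-713.2) − (-212.0) = -501.2 kcal/mol

ΔHrxn = -501.2 kcal/mol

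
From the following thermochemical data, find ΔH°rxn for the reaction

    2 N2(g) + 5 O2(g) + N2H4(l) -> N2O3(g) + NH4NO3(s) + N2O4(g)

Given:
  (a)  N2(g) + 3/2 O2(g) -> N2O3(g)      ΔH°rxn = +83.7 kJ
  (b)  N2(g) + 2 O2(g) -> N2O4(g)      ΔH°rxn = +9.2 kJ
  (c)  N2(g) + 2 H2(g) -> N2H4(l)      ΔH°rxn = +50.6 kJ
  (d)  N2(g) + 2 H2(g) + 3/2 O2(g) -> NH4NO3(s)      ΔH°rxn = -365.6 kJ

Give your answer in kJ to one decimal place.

(a) as written: +83.7 kJ
(b) as written: +9.2 kJ
(c) reversed: -50.6 kJ
(d) as written: -365.6 kJ
ΔH°rxn = (+83.7) + (+9.2) + (-50.6) + (-365.6) = -323.3 kJ

ΔH°rxn = -323.3 kJ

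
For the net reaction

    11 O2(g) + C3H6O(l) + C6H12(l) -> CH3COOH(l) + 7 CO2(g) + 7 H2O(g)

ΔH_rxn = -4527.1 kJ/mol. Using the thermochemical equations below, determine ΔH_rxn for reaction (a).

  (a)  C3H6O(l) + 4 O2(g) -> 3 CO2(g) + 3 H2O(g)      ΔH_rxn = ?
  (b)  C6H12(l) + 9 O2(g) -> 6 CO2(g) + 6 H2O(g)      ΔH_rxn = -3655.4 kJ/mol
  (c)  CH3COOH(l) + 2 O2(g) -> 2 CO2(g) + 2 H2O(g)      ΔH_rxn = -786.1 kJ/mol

ΔH_rxn = -1657.8 kJ/mol

(a) as written: contributes x
(b) as written: -3655.4 kJ/mol
(c) reversed: +786.1 kJ/mol
-4527.1 = (-3655.4) + (+786.1) + x
x = (-4527.1 − (-2869.3)) / (1) = -1657.8 kJ/mol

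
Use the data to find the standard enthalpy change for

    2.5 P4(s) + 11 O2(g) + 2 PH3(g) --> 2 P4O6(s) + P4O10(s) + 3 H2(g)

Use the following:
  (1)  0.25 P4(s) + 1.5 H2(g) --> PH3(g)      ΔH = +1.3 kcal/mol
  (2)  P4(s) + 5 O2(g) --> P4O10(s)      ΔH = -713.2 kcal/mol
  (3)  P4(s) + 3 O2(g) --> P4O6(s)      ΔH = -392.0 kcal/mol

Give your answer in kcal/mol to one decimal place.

ΔH = -1499.8 kcal/mol

(1) reversed and × 2: (-2)·(+1.3) = -2.6 kcal/mol
(2) as written: -713.2 kcal/mol
(3) × 2: (2)·(-392.0) = -784.0 kcal/mol
ΔH = (-2)·(+1.3) + (1)·(-713.2) + (2)·(-392.0) = -1499.8 kcal/mol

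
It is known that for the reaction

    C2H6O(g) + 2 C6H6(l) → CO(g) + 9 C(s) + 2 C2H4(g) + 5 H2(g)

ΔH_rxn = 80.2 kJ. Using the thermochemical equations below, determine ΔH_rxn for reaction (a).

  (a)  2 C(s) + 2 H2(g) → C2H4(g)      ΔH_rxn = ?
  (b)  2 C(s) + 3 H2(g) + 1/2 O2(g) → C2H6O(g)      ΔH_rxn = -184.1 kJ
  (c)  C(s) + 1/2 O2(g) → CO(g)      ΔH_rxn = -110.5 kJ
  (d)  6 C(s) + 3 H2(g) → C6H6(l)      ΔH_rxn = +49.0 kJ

ΔH_rxn = 52.3 kJ

(a) × 2: contributes 2·x
(b) reversed: +184.1 kJ
(c) as written: -110.5 kJ
(d) reversed and × 2: (-2)·(+49.0) = -98.0 kJ
+80.2 = (+184.1) + (-110.5) + (-98.0) + 2·x
x = (+80.2 − (-24.4)) / (2) = 52.3 kJ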